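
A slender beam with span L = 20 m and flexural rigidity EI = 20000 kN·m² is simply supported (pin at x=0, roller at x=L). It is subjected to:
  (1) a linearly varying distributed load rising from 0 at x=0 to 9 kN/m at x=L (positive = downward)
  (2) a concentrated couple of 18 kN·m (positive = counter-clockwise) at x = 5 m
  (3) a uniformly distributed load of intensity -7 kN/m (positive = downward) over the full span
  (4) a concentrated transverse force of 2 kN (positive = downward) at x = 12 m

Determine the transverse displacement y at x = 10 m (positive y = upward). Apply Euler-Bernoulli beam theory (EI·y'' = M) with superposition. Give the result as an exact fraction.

Load 1 — triangular load w₀=9 kN/m (0→w₀ over full span):
  y_1 = -w₀x(7L⁴-10L²x²+3x⁴)/(360LEI) = -9·10·(7·20⁴-10·20²·10²+3·10⁴)/(360·20·20000) = -15/32 m
Load 2 — applied couple M₀=18 kN·m at a=5 m (b=L-a=15):
  y_2 = (M₀x³/(6L)-M₀(x-a)²/2+C₁x)/EI  [x>a] with C₁=M₀(3b²-L²)/(6L)=165/4 = (18·10³/(6·20)-18·(10-5)²/2+(165/4)·10)/20000 = 27/1600 m
Load 3 — uniform load w=-7 kN/m over full span:
  y_3 = -wx(L³-2Lx²+x³)/(24EI) = -(-7)·10·(20³-2·20·10²+10³)/(24·20000) = 35/48 m
Load 4 — point force P=2 kN at a=12 m (b=L-a=8):
  y_4 = -Pbx(L²-b²-x²)/(6LEI)  [x≤a] = -2·8·10·(20²-8²-10²)/(6·20·20000) = -59/3750 m
Superposition: y = Σ y_i = 31387/120000 m ≈ 0.261558 m

y(10) = 31387/120000 m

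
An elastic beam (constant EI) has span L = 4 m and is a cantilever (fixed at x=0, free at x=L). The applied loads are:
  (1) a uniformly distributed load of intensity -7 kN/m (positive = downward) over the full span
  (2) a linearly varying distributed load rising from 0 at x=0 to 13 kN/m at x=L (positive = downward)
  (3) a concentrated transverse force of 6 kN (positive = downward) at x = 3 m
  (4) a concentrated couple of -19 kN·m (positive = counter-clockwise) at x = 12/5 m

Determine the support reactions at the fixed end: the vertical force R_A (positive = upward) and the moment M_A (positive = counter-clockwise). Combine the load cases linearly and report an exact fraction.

Load 1 — uniform load w=-7 kN/m over full span:
  R_A = wL = (-7)·4 = -28 kN
  M_A = wL²/2 = (-7)·4²/2 = -56 kN·m
Load 2 — triangular load w₀=13 kN/m (0→w₀ over full span):
  R_A = w₀L/2 = 13·4/2 = 26 kN
  M_A = w₀L²/3 = 13·4²/3 = 208/3 kN·m
Load 3 — point force P=6 kN at a=3 m (b=L-a=1):
  R_A = P = 6 kN
  M_A = Pa = 6·3 = 18 kN·m
Load 4 — applied couple M₀=-19 kN·m at a=12/5 m (b=L-a=8/5):
  R_A = 0 kN
  M_A = -M₀ = -(-19) = 19 kN·m
Superposition: R_A = 4 kN, M_A = 151/3 kN·m

R_A = 4 kN, M_A = 151/3 kN·m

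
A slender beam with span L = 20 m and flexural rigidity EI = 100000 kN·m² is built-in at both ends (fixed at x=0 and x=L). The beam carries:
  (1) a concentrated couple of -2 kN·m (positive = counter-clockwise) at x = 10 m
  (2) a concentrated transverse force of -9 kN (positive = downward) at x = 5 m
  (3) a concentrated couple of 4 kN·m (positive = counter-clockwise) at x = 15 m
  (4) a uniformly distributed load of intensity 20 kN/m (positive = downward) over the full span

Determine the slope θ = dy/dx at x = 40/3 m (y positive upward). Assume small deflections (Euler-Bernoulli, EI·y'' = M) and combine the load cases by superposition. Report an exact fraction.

Load 1 — applied couple M₀=-2 kN·m at a=10 m (b=L-a=10):
  θ_1 = (R_Ax²/2 - M_Ax - M₀(x-a))/EI  [x>a] with R_A=-3/20, M_A=-1/2 = ((-3/20)·(40/3)²/2 - (-1/2)·(40/3) - (-2)·((40/3)-10))/100000 = 0 rad
Load 2 — point force P=-9 kN at a=5 m (b=L-a=15):
  θ_2 = Pa²(L-x)(2bL-(3b+a)(L-x))/(2L³EI)  [x>a] = (-9)·5²·(20-(40/3))·(2·15·20-(3·15+5)·(20-(40/3)))/(2·20³·100000) = -1/4000 rad
Load 3 — applied couple M₀=4 kN·m at a=15 m (b=L-a=5):
  θ_3 = (R_Ax²/2 - M_Ax)/EI  [x≤a] with R_A=9/40, M_A=5/4 = ((9/40)·(40/3)²/2 - (5/4)·(40/3))/100000 = 1/30000 rad
Load 4 — uniform load w=20 kN/m over full span:
  θ_4 = -wx(L-x)(L-2x)/(12EI) = -20·(40/3)·(20-(40/3))·(20-2·(40/3))/(12·100000) = 4/405 rad
Superposition: θ = Σ θ_i = 15649/1620000 rad ≈ 0.009660 rad

θ(40/3) = 15649/1620000 rad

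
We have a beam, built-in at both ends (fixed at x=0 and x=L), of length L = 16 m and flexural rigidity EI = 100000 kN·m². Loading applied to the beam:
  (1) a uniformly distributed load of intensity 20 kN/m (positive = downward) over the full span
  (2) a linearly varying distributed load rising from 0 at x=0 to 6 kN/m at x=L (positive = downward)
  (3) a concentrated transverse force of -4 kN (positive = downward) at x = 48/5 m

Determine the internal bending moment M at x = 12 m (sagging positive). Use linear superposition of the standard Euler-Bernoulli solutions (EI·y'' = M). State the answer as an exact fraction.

Load 1 — uniform load w=20 kN/m over full span:
  M_1 = wLx/2 - wL²/12 - wx²/2 = 20·16·12/2 - 20·16²/12 - 20·12²/2 = 160/3 kN·m
Load 2 — triangular load w₀=6 kN/m (0→w₀ over full span):
  M_2 = 3w₀Lx/20 - w₀L²/30 - w₀x³/(6L) = 3·6·16·12/20 - 6·16²/30 - 6·12³/(6·16) = 68/5 kN·m
Load 3 — point force P=-4 kN at a=48/5 m (b=L-a=32/5):
  M_3 = Pa²(a+3b)(L-x)/L³ - Pa²b/L²  [x>a] = (-4)·(48/5)²·((48/5)+3·(32/5))·(16-12)/16³ - (-4)·(48/5)²·(32/5)/16² = -144/125 kN·m
Superposition: M = Σ M_i = 24668/375 kN·m ≈ 65.781333 kN·m

M(12) = 24668/375 kN·m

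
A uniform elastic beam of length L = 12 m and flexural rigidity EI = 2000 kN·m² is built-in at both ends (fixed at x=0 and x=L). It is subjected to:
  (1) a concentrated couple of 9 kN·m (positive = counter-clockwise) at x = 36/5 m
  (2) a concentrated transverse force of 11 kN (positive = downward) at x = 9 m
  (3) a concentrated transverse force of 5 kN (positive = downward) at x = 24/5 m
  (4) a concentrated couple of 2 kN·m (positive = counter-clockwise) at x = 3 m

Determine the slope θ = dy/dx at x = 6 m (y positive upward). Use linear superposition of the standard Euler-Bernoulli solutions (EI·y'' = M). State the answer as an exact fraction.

Load 1 — applied couple M₀=9 kN·m at a=36/5 m (b=L-a=24/5):
  θ_1 = (R_Ax²/2 - M_Ax)/EI  [x≤a] with R_A=27/25, M_A=72/25 = ((27/25)·6²/2 - (72/25)·6)/2000 = 27/25000 rad
Load 2 — point force P=11 kN at a=9 m (b=L-a=3):
  θ_2 = -Pb²x(2aL-(3a+b)x)/(2L³EI)  [x≤a] = -11·3²·6·(2·9·12-(3·9+3)·6)/(2·12³·2000) = -99/32000 rad
Load 3 — point force P=5 kN at a=24/5 m (b=L-a=36/5):
  θ_3 = Pa²(L-x)(2bL-(3b+a)(L-x))/(2L³EI)  [x>a] = 5·(24/5)²·(12-6)·(2·(36/5)·12-(3·(36/5)+(24/5))·(12-6))/(2·12³·2000) = 9/6250 rad
Load 4 — applied couple M₀=2 kN·m at a=3 m (b=L-a=9):
  θ_4 = (R_Ax²/2 - M_Ax - M₀(x-a))/EI  [x>a] with R_A=3/16, M_A=-3/8 = ((3/16)·6²/2 - (-3/8)·6 - 2·(6-3))/2000 = -3/16000 rad
Superposition: θ = Σ θ_i = -609/800000 rad ≈ -0.000761 rad

θ(6) = -609/800000 rad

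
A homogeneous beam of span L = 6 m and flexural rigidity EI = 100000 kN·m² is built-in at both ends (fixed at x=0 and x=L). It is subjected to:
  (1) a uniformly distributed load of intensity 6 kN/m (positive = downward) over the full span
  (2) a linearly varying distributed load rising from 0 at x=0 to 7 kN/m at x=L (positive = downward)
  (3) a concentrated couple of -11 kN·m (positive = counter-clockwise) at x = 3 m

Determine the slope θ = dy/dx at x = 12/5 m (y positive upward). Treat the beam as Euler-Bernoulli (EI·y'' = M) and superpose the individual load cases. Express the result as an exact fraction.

θ(12/5) = -6333/62500000 rad

Load 1 — uniform load w=6 kN/m over full span:
  θ_1 = -wx(L-x)(L-2x)/(12EI) = -6·(12/5)·(6-(12/5))·(6-2·(12/5))/(12·100000) = -81/1562500 rad
Load 2 — triangular load w₀=7 kN/m (0→w₀ over full span):
  θ_2 = -w₀(2x(L-x)(L-2x)(x+2L)+x²(L-x)²)/(120LEI) = -7·(2·(12/5)·(6-(12/5))·(6-2·(12/5))·((12/5)+2·6)+(12/5)²·(6-(12/5))²)/(120·6·100000) = -567/15625000 rad
Load 3 — applied couple M₀=-11 kN·m at a=3 m (b=L-a=3):
  θ_3 = (R_Ax²/2 - M_Ax)/EI  [x≤a] with R_A=-11/4, M_A=-11/4 = ((-11/4)·(12/5)²/2 - (-11/4)·(12/5))/100000 = -33/2500000 rad
Superposition: θ = Σ θ_i = -6333/62500000 rad ≈ -0.000101 rad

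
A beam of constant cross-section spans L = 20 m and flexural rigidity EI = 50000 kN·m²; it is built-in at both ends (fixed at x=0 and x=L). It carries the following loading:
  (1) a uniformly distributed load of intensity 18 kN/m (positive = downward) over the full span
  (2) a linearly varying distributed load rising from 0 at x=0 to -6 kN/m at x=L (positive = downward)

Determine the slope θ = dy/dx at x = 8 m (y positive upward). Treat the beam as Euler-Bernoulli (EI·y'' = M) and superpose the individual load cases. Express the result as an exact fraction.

θ(8) = -144/15625 rad

Load 1 — uniform load w=18 kN/m over full span:
  θ_1 = -wx(L-x)(L-2x)/(12EI) = -18·8·(20-8)·(20-2·8)/(12·50000) = -36/3125 rad
Load 2 — triangular load w₀=-6 kN/m (0→w₀ over full span):
  θ_2 = -w₀(2x(L-x)(L-2x)(x+2L)+x²(L-x)²)/(120LEI) = -(-6)·(2·8·(20-8)·(20-2·8)·(8+2·20)+8²·(20-8)²)/(120·20·50000) = 36/15625 rad
Superposition: θ = Σ θ_i = -144/15625 rad ≈ -0.009216 rad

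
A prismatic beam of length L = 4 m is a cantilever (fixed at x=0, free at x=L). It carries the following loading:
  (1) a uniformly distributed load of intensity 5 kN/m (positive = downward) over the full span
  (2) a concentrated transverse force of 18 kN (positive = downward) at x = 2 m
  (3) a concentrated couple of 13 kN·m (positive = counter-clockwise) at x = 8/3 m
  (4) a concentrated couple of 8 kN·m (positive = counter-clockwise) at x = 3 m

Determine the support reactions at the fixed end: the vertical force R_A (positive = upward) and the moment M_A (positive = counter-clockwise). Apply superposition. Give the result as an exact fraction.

R_A = 38 kN, M_A = 55 kN·m

Load 1 — uniform load w=5 kN/m over full span:
  R_A = wL = 5·4 = 20 kN
  M_A = wL²/2 = 5·4²/2 = 40 kN·m
Load 2 — point force P=18 kN at a=2 m (b=L-a=2):
  R_A = P = 18 kN
  M_A = Pa = 18·2 = 36 kN·m
Load 3 — applied couple M₀=13 kN·m at a=8/3 m (b=L-a=4/3):
  R_A = 0 kN
  M_A = -M₀ = -13 kN·m
Load 4 — applied couple M₀=8 kN·m at a=3 m (b=L-a=1):
  R_A = 0 kN
  M_A = -M₀ = -8 kN·m
Superposition: R_A = 38 kN, M_A = 55 kN·m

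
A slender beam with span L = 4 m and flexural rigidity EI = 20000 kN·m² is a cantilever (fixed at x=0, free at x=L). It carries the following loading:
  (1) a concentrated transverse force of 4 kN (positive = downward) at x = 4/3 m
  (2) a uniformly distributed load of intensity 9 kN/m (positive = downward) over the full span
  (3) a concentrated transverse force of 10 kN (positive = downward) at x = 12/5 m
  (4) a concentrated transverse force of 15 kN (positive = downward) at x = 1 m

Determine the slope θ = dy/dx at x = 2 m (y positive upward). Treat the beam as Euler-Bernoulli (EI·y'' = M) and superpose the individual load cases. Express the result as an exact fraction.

Load 1 — point force P=4 kN at a=4/3 m (b=L-a=8/3):
  θ_1 = -Pa²/(2EI)  [x>a] = -4·(4/3)²/(2·20000) = -1/5625 rad
Load 2 — uniform load w=9 kN/m over full span:
  θ_2 = -wx(x²-3Lx+3L²)/(6EI) = -9·2·(2²-3·4·2+3·4²)/(6·20000) = -21/5000 rad
Load 3 — point force P=10 kN at a=12/5 m (b=L-a=8/5):
  θ_3 = -Px(2a-x)/(2EI)  [x≤a] = -10·2·(2·(12/5)-2)/(2·20000) = -7/5000 rad
Load 4 — point force P=15 kN at a=1 m (b=L-a=3):
  θ_4 = -Pa²/(2EI)  [x>a] = -15·1²/(2·20000) = -3/8000 rad
Superposition: θ = Σ θ_i = -443/72000 rad ≈ -0.006153 rad

θ(2) = -443/72000 rad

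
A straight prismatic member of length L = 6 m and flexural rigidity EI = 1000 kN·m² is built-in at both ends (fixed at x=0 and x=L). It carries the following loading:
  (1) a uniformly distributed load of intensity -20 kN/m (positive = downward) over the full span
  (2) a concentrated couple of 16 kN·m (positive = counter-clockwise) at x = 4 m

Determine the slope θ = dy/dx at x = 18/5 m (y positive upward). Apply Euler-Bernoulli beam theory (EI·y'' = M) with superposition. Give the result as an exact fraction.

Load 1 — uniform load w=-20 kN/m over full span:
  θ_1 = -wx(L-x)(L-2x)/(12EI) = -(-20)·(18/5)·(6-(18/5))·(6-2·(18/5))/(12·1000) = -54/3125 rad
Load 2 — applied couple M₀=16 kN·m at a=4 m (b=L-a=2):
  θ_2 = (R_Ax²/2 - M_Ax)/EI  [x≤a] with R_A=32/9, M_A=16/3 = ((32/9)·(18/5)²/2 - (16/3)·(18/5))/1000 = 12/3125 rad
Superposition: θ = Σ θ_i = -42/3125 rad ≈ -0.013440 rad

θ(18/5) = -42/3125 rad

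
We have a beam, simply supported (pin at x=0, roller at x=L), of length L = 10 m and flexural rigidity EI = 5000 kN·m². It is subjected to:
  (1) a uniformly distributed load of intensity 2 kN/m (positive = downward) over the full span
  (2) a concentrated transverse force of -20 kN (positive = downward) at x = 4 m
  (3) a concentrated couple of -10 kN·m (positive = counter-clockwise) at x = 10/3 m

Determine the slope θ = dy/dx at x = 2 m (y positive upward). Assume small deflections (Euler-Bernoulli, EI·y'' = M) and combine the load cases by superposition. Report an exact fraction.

θ(2) = 137/22500 rad

Load 1 — uniform load w=2 kN/m over full span:
  θ_1 = -w(L³-6Lx²+4x³)/(24EI) = -2·(10³-6·10·2²+4·2³)/(24·5000) = -33/2500 rad
Load 2 — point force P=-20 kN at a=4 m (b=L-a=6):
  θ_2 = -Pb(L²-b²-3x²)/(6LEI)  [x≤a] = -(-20)·6·(10²-6²-3·2²)/(6·10·5000) = 13/625 rad
Load 3 — applied couple M₀=-10 kN·m at a=10/3 m (b=L-a=20/3):
  θ_3 = (M₀x²/(2L)+C₁)/EI  [x≤a] with C₁=M₀(3b²-L²)/(6L)=-50/9 = ((-10)·2²/(2·10)+(-50/9))/5000 = -17/11250 rad
Superposition: θ = Σ θ_i = 137/22500 rad ≈ 0.006089 rad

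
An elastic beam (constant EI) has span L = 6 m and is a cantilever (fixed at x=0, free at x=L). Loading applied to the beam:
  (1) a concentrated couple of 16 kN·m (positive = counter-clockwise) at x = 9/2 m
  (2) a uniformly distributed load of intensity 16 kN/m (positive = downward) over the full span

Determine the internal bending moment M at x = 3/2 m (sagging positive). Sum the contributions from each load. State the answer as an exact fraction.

M(3/2) = -146 kN·m

Load 1 — applied couple M₀=16 kN·m at a=9/2 m (b=L-a=3/2):
  M_1 = M₀  [x≤a] = 16 = 16 kN·m
Load 2 — uniform load w=16 kN/m over full span:
  M_2 = -w(L-x)²/2 = -16·(6-(3/2))²/2 = -162 kN·m
Superposition: M = Σ M_i = -146 kN·m ≈ -146.000000 kN·m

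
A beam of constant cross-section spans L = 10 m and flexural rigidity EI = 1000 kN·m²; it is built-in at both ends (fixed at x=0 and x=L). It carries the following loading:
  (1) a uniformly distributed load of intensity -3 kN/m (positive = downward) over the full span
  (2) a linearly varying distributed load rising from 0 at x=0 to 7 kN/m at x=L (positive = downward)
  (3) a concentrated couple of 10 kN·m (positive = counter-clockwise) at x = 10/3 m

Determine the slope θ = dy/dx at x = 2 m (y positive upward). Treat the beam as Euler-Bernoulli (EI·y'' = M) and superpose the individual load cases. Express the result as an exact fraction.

Load 1 — uniform load w=-3 kN/m over full span:
  θ_1 = -wx(L-x)(L-2x)/(12EI) = -(-3)·2·(10-2)·(10-2·2)/(12·1000) = 3/125 rad
Load 2 — triangular load w₀=7 kN/m (0→w₀ over full span):
  θ_2 = -w₀(2x(L-x)(L-2x)(x+2L)+x²(L-x)²)/(120LEI) = -7·(2·2·(10-2)·(10-2·2)·(2+2·10)+2²·(10-2)²)/(120·10·1000) = -49/1875 rad
Load 3 — applied couple M₀=10 kN·m at a=10/3 m (b=L-a=20/3):
  θ_3 = (R_Ax²/2 - M_Ax)/EI  [x≤a] with R_A=4/3, M_A=0 = ((4/3)·2²/2 - 0·2)/1000 = 1/375 rad
Superposition: θ = Σ θ_i = 1/1875 rad ≈ 0.000533 rad

θ(2) = 1/1875 rad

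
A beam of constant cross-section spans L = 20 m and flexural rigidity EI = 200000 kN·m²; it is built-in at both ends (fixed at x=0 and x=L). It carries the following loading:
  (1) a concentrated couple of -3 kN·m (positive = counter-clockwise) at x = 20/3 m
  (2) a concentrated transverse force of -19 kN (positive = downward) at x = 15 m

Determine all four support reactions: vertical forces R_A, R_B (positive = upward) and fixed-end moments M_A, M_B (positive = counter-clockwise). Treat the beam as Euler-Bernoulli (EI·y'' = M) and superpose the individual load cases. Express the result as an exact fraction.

Load 1 — applied couple M₀=-3 kN·m at a=20/3 m (b=L-a=40/3):
  R_A = 6M₀ab/L³ = 6·(-3)·(20/3)·(40/3)/20³ = -1/5 kN
  M_A = M₀b(2a-b)/L² = (-3)·(40/3)·(2·(20/3)-(40/3))/20² = 0 kN·m
  R_B = -6M₀ab/L³ = -6·(-3)·(20/3)·(40/3)/20³ = 1/5 kN
  M_B = M₀a(2b-a)/L² = (-3)·(20/3)·(2·(40/3)-(20/3))/20² = -1 kN·m
Load 2 — point force P=-19 kN at a=15 m (b=L-a=5):
  R_A = Pb²(3a+b)/L³ = (-19)·5²·(3·15+5)/20³ = -95/32 kN
  M_A = Pab²/L² = (-19)·15·5²/20² = -285/16 kN·m
  R_B = Pa²(a+3b)/L³ = (-19)·15²·(15+3·5)/20³ = -513/32 kN
  M_B = -Pa²b/L² = -(-19)·15²·5/20² = 855/16 kN·m
Superposition: R_A = -507/160 kN, M_A = -285/16 kN·m, R_B = -2533/160 kN, M_B = 839/16 kN·m

R_A = -507/160 kN, M_A = -285/16 kN·m, R_B = -2533/160 kN, M_B = 839/16 kN·m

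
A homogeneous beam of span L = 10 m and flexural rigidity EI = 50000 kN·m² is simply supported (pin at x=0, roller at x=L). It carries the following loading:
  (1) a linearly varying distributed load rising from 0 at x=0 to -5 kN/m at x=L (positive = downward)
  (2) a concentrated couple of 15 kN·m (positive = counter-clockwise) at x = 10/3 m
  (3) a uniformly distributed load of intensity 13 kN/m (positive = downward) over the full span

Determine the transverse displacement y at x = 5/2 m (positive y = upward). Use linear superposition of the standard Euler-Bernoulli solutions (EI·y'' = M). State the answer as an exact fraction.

Load 1 — triangular load w₀=-5 kN/m (0→w₀ over full span):
  y_1 = -w₀x(7L⁴-10L²x²+3x⁴)/(360LEI) = -(-5)·(5/2)·(7·10⁴-10·10²·(5/2)²+3·(5/2)⁴)/(360·10·50000) = 109/24576 m
Load 2 — applied couple M₀=15 kN·m at a=10/3 m (b=L-a=20/3):
  y_2 = (M₀x³/(6L)+C₁x)/EI  [x≤a] with C₁=M₀(3b²-L²)/(6L)=25/3 = (15·(5/2)³/(6·10)+(25/3)·(5/2))/50000 = 19/38400 m
Load 3 — uniform load w=13 kN/m over full span:
  y_3 = -wx(L³-2Lx²+x³)/(24EI) = -13·(5/2)·(10³-2·10·(5/2)²+(5/2)³)/(24·50000) = -247/10240 m
Superposition: y = Σ y_i = -11791/614400 m ≈ -0.019191 m

y(5/2) = -11791/614400 m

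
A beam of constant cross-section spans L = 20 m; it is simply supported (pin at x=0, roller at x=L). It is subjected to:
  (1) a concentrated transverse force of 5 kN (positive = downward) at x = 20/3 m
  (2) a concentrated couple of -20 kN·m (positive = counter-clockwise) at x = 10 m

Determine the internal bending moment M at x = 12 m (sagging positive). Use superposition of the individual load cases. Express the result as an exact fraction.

Load 1 — point force P=5 kN at a=20/3 m (b=L-a=40/3):
  M_1 = Pa(L-x)/L  [x>a] = 5·(20/3)·(20-12)/20 = 40/3 kN·m
Load 2 — applied couple M₀=-20 kN·m at a=10 m (b=L-a=10):
  M_2 = M₀x/L - M₀  [x>a] = (-20)·12/20 - (-20) = 8 kN·m
Superposition: M = Σ M_i = 64/3 kN·m ≈ 21.333333 kN·m

M(12) = 64/3 kN·m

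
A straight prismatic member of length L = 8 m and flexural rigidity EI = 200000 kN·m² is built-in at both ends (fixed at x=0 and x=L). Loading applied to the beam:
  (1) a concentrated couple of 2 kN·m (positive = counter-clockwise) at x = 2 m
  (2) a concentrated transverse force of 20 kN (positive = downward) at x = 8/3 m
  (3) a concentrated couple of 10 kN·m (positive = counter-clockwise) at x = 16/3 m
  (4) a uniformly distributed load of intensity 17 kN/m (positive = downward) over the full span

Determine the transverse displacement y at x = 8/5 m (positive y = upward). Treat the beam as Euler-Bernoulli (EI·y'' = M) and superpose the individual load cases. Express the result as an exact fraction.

Load 1 — applied couple M₀=2 kN·m at a=2 m (b=L-a=6):
  y_1 = (R_Ax³/6 - M_Ax²/2)/EI  [x≤a] with R_A=9/32, M_A=-3/8 = ((9/32)·(8/5)³/6 - (-3/8)·(8/5)²/2)/200000 = 21/6250000 m
Load 2 — point force P=20 kN at a=8/3 m (b=L-a=16/3):
  y_2 = -Pb²x²(3aL-(3a+b)x)/(6L³EI)  [x≤a] = -20·(16/3)²·(8/5)²·(3·(8/3)·8-(3·(8/3)+(16/3))·(8/5))/(6·8³·200000) = -128/1265625 m
Load 3 — applied couple M₀=10 kN·m at a=16/3 m (b=L-a=8/3):
  y_3 = (R_Ax³/6 - M_Ax²/2)/EI  [x≤a] with R_A=5/3, M_A=10/3 = ((5/3)·(8/5)³/6 - (10/3)·(8/5)²/2)/200000 = -11/703125 m
Load 4 — uniform load w=17 kN/m over full span:
  y_4 = -wx²(L-x)²/(24EI) = -17·(8/5)²·(8-(8/5))²/(24·200000) = -2176/5859375 m
Superposition: y = Σ y_i = -1227127/2531250000 m ≈ -0.000485 m

y(8/5) = -1227127/2531250000 m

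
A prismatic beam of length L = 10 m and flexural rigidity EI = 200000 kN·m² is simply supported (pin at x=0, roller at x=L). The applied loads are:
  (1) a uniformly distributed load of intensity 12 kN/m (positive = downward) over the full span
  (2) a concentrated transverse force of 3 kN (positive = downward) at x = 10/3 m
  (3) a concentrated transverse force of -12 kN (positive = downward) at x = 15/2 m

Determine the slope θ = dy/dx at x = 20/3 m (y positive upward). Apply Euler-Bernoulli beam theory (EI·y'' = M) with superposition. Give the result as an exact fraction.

Load 1 — uniform load w=12 kN/m over full span:
  θ_1 = -w(L³-6Lx²+4x³)/(24EI) = -12·(10³-6·10·(20/3)²+4·(20/3)³)/(24·200000) = 13/10800 rad
Load 2 — point force P=3 kN at a=10/3 m (b=L-a=20/3):
  θ_2 = -Pa(2L²-6Lx+3x²+a²)/(6LEI)  [x>a] = -3·(10/3)·(2·10²-6·10·(20/3)+3·(20/3)²+(10/3)²)/(6·10·200000) = 1/21600 rad
Load 3 — point force P=-12 kN at a=15/2 m (b=L-a=5/2):
  θ_3 = -Pb(L²-b²-3x²)/(6LEI)  [x≤a] = -(-12)·(5/2)·(10²-(5/2)²-3·(20/3)²)/(6·10·200000) = -19/192000 rad
Superposition: θ = Σ θ_i = 221/192000 rad ≈ 0.001151 rad

θ(20/3) = 221/192000 rad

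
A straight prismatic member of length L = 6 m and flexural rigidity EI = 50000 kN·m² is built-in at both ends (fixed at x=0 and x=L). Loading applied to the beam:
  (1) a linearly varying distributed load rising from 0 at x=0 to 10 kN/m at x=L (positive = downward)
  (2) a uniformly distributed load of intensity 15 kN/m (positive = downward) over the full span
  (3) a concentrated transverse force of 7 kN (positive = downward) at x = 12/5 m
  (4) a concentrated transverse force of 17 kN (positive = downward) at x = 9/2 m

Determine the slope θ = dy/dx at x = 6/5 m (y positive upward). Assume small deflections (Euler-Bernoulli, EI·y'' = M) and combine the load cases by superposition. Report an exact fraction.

θ(6/5) = -1045017/1250000000 rad

Load 1 — triangular load w₀=10 kN/m (0→w₀ over full span):
  θ_1 = -w₀(2x(L-x)(L-2x)(x+2L)+x²(L-x)²)/(120LEI) = -10·(2·(6/5)·(6-(6/5))·(6-2·(6/5))·((6/5)+2·6)+(6/5)²·(6-(6/5))²)/(120·6·50000) = -63/390625 rad
Load 2 — uniform load w=15 kN/m over full span:
  θ_2 = -wx(L-x)(L-2x)/(12EI) = -15·(6/5)·(6-(6/5))·(6-2·(6/5))/(12·50000) = -81/156250 rad
Load 3 — point force P=7 kN at a=12/5 m (b=L-a=18/5):
  θ_3 = -Pb²x(2aL-(3a+b)x)/(2L³EI)  [x≤a] = -7·(18/5)²·(6/5)·(2·(12/5)·6-(3·(12/5)+(18/5))·(6/5))/(2·6³·50000) = -6237/78125000 rad
Load 4 — point force P=17 kN at a=9/2 m (b=L-a=3/2):
  θ_4 = -Pb²x(2aL-(3a+b)x)/(2L³EI)  [x≤a] = -17·(3/2)²·(6/5)·(2·(9/2)·6-(3·(9/2)+(3/2))·(6/5))/(2·6³·50000) = -153/2000000 rad
Superposition: θ = Σ θ_i = -1045017/1250000000 rad ≈ -0.000836 rad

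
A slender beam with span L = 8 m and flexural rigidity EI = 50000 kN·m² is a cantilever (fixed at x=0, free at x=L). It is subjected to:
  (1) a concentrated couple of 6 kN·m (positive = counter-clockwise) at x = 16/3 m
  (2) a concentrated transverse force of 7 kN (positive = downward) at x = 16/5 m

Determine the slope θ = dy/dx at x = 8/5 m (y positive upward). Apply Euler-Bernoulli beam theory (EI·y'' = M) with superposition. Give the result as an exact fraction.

θ(8/5) = -27/78125 rad

Load 1 — applied couple M₀=6 kN·m at a=16/3 m (b=L-a=8/3):
  θ_1 = M₀x/EI  [x≤a] = 6·(8/5)/50000 = 3/15625 rad
Load 2 — point force P=7 kN at a=16/5 m (b=L-a=24/5):
  θ_2 = -Px(2a-x)/(2EI)  [x≤a] = -7·(8/5)·(2·(16/5)-(8/5))/(2·50000) = -42/78125 rad
Superposition: θ = Σ θ_i = -27/78125 rad ≈ -0.000346 rad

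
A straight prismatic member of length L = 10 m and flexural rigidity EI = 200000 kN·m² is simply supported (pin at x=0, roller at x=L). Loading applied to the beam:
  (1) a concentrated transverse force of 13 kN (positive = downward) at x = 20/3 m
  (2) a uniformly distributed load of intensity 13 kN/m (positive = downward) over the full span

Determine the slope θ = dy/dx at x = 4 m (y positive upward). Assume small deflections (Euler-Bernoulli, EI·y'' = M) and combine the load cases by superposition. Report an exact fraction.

θ(4) = -15379/16200000 rad

Load 1 — point force P=13 kN at a=20/3 m (b=L-a=10/3):
  θ_1 = -Pb(L²-b²-3x²)/(6LEI)  [x≤a] = -13·(10/3)·(10²-(10/3)²-3·4²)/(6·10·200000) = -299/2025000 rad
Load 2 — uniform load w=13 kN/m over full span:
  θ_2 = -w(L³-6Lx²+4x³)/(24EI) = -13·(10³-6·10·4²+4·4³)/(24·200000) = -481/600000 rad
Superposition: θ = Σ θ_i = -15379/16200000 rad ≈ -0.000949 rad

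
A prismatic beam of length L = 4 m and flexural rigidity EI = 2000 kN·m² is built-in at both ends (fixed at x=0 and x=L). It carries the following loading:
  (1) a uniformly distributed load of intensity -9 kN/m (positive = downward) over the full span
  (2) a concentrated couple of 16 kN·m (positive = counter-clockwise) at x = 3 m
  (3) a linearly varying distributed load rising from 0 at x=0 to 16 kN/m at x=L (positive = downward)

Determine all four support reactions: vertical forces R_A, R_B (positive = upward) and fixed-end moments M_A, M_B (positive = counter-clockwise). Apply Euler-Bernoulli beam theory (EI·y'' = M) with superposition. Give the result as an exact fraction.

Load 1 — uniform load w=-9 kN/m over full span:
  R_A = wL/2 = (-9)·4/2 = -18 kN
  M_A = wL²/12 = (-9)·4²/12 = -12 kN·m
  R_B = wL/2 = (-9)·4/2 = -18 kN
  M_B = -wL²/12 = -(-9)·4²/12 = 12 kN·m
Load 2 — applied couple M₀=16 kN·m at a=3 m (b=L-a=1):
  R_A = 6M₀ab/L³ = 6·16·3·1/4³ = 9/2 kN
  M_A = M₀b(2a-b)/L² = 16·1·(2·3-1)/4² = 5 kN·m
  R_B = -6M₀ab/L³ = -6·16·3·1/4³ = -9/2 kN
  M_B = M₀a(2b-a)/L² = 16·3·(2·1-3)/4² = -3 kN·m
Load 3 — triangular load w₀=16 kN/m (0→w₀ over full span):
  R_A = 3w₀L/20 = 3·16·4/20 = 48/5 kN
  M_A = w₀L²/30 = 16·4²/30 = 128/15 kN·m
  R_B = 7w₀L/20 = 7·16·4/20 = 112/5 kN
  M_B = -w₀L²/20 = -16·4²/20 = -64/5 kN·m
Superposition: R_A = -39/10 kN, M_A = 23/15 kN·m, R_B = -1/10 kN, M_B = -19/5 kN·m

R_A = -39/10 kN, M_A = 23/15 kN·m, R_B = -1/10 kN, M_B = -19/5 kN·m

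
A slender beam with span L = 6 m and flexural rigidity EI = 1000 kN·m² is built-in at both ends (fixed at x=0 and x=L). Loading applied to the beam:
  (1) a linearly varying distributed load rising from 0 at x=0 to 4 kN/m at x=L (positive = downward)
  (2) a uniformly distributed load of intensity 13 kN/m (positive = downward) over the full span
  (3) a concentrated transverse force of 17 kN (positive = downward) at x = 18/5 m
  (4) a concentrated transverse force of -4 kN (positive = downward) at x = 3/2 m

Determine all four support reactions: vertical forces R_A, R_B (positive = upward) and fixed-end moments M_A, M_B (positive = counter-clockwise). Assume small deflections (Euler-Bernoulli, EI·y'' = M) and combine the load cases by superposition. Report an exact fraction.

Load 1 — triangular load w₀=4 kN/m (0→w₀ over full span):
  R_A = 3w₀L/20 = 3·4·6/20 = 18/5 kN
  M_A = w₀L²/30 = 4·6²/30 = 24/5 kN·m
  R_B = 7w₀L/20 = 7·4·6/20 = 42/5 kN
  M_B = -w₀L²/20 = -4·6²/20 = -36/5 kN·m
Load 2 — uniform load w=13 kN/m over full span:
  R_A = wL/2 = 13·6/2 = 39 kN
  M_A = wL²/12 = 13·6²/12 = 39 kN·m
  R_B = wL/2 = 13·6/2 = 39 kN
  M_B = -wL²/12 = -13·6²/12 = -39 kN·m
Load 3 — point force P=17 kN at a=18/5 m (b=L-a=12/5):
  R_A = Pb²(3a+b)/L³ = 17·(12/5)²·(3·(18/5)+(12/5))/6³ = 748/125 kN
  M_A = Pab²/L² = 17·(18/5)·(12/5)²/6² = 1224/125 kN·m
  R_B = Pa²(a+3b)/L³ = 17·(18/5)²·((18/5)+3·(12/5))/6³ = 1377/125 kN
  M_B = -Pa²b/L² = -17·(18/5)²·(12/5)/6² = -1836/125 kN·m
Load 4 — point force P=-4 kN at a=3/2 m (b=L-a=9/2):
  R_A = Pb²(3a+b)/L³ = (-4)·(9/2)²·(3·(3/2)+(9/2))/6³ = -27/8 kN
  M_A = Pab²/L² = (-4)·(3/2)·(9/2)²/6² = -27/8 kN·m
  R_B = Pa²(a+3b)/L³ = (-4)·(3/2)²·((3/2)+3·(9/2))/6³ = -5/8 kN
  M_B = -Pa²b/L² = -(-4)·(3/2)²·(9/2)/6² = 9/8 kN·m
Superposition: R_A = 45209/1000 kN, M_A = 50217/1000 kN·m, R_B = 57791/1000 kN, M_B = -59763/1000 kN·m

R_A = 45209/1000 kN, M_A = 50217/1000 kN·m, R_B = 57791/1000 kN, M_B = -59763/1000 kN·m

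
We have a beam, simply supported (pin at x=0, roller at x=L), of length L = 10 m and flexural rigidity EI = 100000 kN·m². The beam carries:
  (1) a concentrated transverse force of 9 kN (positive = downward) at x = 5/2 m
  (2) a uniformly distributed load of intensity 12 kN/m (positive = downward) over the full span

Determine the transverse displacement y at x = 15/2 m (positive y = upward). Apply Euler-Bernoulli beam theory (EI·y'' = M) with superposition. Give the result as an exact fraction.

Load 1 — point force P=9 kN at a=5/2 m (b=L-a=15/2):
  y_1 = -Pa(L-x)(2Lx-a²-x²)/(6LEI)  [x>a] = -9·(5/2)·(10-(15/2))·(2·10·(15/2)-(5/2)²-(15/2)²)/(6·10·100000) = -21/25600 m
Load 2 — uniform load w=12 kN/m over full span:
  y_2 = -wx(L³-2Lx²+x³)/(24EI) = -12·(15/2)·(10³-2·10·(15/2)²+(15/2)³)/(24·100000) = -57/5120 m
Superposition: y = Σ y_i = -153/12800 m ≈ -0.011953 m

y(15/2) = -153/12800 m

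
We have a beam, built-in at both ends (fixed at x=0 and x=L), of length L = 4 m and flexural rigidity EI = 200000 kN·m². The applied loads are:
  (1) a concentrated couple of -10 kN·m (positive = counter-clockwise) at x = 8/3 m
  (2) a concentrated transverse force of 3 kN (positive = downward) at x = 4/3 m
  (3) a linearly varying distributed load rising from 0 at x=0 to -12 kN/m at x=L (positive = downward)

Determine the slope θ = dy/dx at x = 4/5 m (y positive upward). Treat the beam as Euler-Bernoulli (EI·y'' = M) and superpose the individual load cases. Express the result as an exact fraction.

θ(4/5) = 2641/140625000 rad

Load 1 — applied couple M₀=-10 kN·m at a=8/3 m (b=L-a=4/3):
  θ_1 = (R_Ax²/2 - M_Ax)/EI  [x≤a] with R_A=-10/3, M_A=-10/3 = ((-10/3)·(4/5)²/2 - (-10/3)·(4/5))/200000 = 1/125000 rad
Load 2 — point force P=3 kN at a=4/3 m (b=L-a=8/3):
  θ_2 = -Pb²x(2aL-(3a+b)x)/(2L³EI)  [x≤a] = -3·(8/3)²·(4/5)·(2·(4/3)·4-(3·(4/3)+(8/3))·(4/5))/(2·4³·200000) = -1/281250 rad
Load 3 — triangular load w₀=-12 kN/m (0→w₀ over full span):
  θ_3 = -w₀(2x(L-x)(L-2x)(x+2L)+x²(L-x)²)/(120LEI) = -(-12)·(2·(4/5)·(4-(4/5))·(4-2·(4/5))·((4/5)+2·4)+(4/5)²·(4-(4/5))²)/(120·4·200000) = 28/1953125 rad
Superposition: θ = Σ θ_i = 2641/140625000 rad ≈ 0.000019 rad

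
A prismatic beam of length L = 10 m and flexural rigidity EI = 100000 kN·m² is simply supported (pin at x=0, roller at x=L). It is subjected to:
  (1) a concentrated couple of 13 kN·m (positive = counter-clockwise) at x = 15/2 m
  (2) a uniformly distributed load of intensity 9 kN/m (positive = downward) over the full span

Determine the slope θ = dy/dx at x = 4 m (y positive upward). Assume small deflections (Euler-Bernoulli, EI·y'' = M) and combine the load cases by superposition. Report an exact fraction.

θ(4) = -28369/24000000 rad

Load 1 — applied couple M₀=13 kN·m at a=15/2 m (b=L-a=5/2):
  θ_1 = (M₀x²/(2L)+C₁)/EI  [x≤a] with C₁=M₀(3b²-L²)/(6L)=-845/48 = (13·4²/(2·10)+(-845/48))/100000 = -1729/24000000 rad
Load 2 — uniform load w=9 kN/m over full span:
  θ_2 = -w(L³-6Lx²+4x³)/(24EI) = -9·(10³-6·10·4²+4·4³)/(24·100000) = -111/100000 rad
Superposition: θ = Σ θ_i = -28369/24000000 rad ≈ -0.001182 rad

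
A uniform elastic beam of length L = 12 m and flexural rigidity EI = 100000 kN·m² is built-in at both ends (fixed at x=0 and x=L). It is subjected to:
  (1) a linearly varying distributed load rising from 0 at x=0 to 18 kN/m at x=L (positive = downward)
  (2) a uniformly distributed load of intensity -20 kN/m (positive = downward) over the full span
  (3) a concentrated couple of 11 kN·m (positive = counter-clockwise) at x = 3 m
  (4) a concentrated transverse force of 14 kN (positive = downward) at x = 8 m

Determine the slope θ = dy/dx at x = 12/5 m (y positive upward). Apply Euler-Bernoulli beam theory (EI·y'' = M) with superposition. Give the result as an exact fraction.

Load 1 — triangular load w₀=18 kN/m (0→w₀ over full span):
  θ_1 = -w₀(2x(L-x)(L-2x)(x+2L)+x²(L-x)²)/(120LEI) = -18·(2·(12/5)·(12-(12/5))·(12-2·(12/5))·((12/5)+2·12)+(12/5)²·(12-(12/5))²)/(120·12·100000) = -2268/1953125 rad
Load 2 — uniform load w=-20 kN/m over full span:
  θ_2 = -wx(L-x)(L-2x)/(12EI) = -(-20)·(12/5)·(12-(12/5))·(12-2·(12/5))/(12·100000) = 216/78125 rad
Load 3 — applied couple M₀=11 kN·m at a=3 m (b=L-a=9):
  θ_3 = (R_Ax²/2 - M_Ax)/EI  [x≤a] with R_A=33/32, M_A=-33/16 = ((33/32)·(12/5)²/2 - (-33/16)·(12/5))/100000 = 99/1250000 rad
Load 4 — point force P=14 kN at a=8 m (b=L-a=4):
  θ_4 = -Pb²x(2aL-(3a+b)x)/(2L³EI)  [x≤a] = -14·4²·(12/5)·(2·8·12-(3·8+4)·(12/5))/(2·12³·100000) = -91/468750 rad
Superposition: θ = Σ θ_i = 139561/93750000 rad ≈ 0.001489 rad

θ(12/5) = 139561/93750000 rad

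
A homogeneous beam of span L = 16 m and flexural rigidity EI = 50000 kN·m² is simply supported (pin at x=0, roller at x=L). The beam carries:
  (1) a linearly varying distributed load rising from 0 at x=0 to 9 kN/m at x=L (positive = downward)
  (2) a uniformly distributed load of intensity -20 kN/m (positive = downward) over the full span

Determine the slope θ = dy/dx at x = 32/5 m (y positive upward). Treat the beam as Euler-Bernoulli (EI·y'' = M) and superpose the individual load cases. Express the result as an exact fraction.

Load 1 — triangular load w₀=9 kN/m (0→w₀ over full span):
  θ_1 = -w₀(7L⁴-30L²x²+15x⁴)/(360LEI) = -9·(7·16⁴-30·16²·(32/5)²+15·(32/5)⁴)/(360·16·50000) = -10336/1953125 rad
Load 2 — uniform load w=-20 kN/m over full span:
  θ_2 = -w(L³-6Lx²+4x³)/(24EI) = -(-20)·(16³-6·16·(32/5)²+4·(32/5)³)/(24·50000) = 4736/234375 rad
Superposition: θ = Σ θ_i = 87392/5859375 rad ≈ 0.014915 rad

θ(32/5) = 87392/5859375 rad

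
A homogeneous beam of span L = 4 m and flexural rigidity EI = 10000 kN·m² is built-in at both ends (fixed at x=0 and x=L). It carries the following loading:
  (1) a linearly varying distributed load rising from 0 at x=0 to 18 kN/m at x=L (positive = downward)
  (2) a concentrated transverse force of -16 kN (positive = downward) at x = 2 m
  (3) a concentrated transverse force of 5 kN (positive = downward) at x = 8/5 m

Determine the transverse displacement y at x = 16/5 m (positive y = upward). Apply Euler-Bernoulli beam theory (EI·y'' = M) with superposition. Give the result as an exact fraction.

Load 1 — triangular load w₀=18 kN/m (0→w₀ over full span):
  y_1 = -w₀x²(L-x)²(x+2L)/(120LEI) = -18·(16/5)²·(4-(16/5))²·((16/5)+2·4)/(120·4·10000) = -2688/9765625 m
Load 2 — point force P=-16 kN at a=2 m (b=L-a=2):
  y_2 = -Pa²(L-x)²(3bL-(3b+a)(L-x))/(6L³EI)  [x>a] = -(-16)·2²·(4-(16/5))²·(3·2·4-(3·2+2)·(4-(16/5)))/(6·4³·10000) = 44/234375 m
Load 3 — point force P=5 kN at a=8/5 m (b=L-a=12/5):
  y_3 = -Pa²(L-x)²(3bL-(3b+a)(L-x))/(6L³EI)  [x>a] = -5·(8/5)²·(4-(16/5))²·(3·(12/5)·4-(3·(12/5)+(8/5))·(4-(16/5)))/(6·4³·10000) = -272/5859375 m
Superposition: y = Σ y_i = -1308/9765625 m ≈ -0.000134 m

y(16/5) = -1308/9765625 m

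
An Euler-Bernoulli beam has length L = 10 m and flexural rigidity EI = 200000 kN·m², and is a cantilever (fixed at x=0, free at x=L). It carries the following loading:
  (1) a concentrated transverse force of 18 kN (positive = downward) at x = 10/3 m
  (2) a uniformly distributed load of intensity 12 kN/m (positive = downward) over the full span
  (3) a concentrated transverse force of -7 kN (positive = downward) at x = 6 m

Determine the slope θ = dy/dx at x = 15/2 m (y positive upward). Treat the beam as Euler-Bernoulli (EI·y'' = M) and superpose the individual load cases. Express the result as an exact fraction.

θ(15/2) = -7771/800000 rad

Load 1 — point force P=18 kN at a=10/3 m (b=L-a=20/3):
  θ_1 = -Pa²/(2EI)  [x>a] = -18·(10/3)²/(2·200000) = -1/2000 rad
Load 2 — uniform load w=12 kN/m over full span:
  θ_2 = -wx(x²-3Lx+3L²)/(6EI) = -12·(15/2)·((15/2)²-3·10·(15/2)+3·10²)/(6·200000) = -63/6400 rad
Load 3 — point force P=-7 kN at a=6 m (b=L-a=4):
  θ_3 = -Pa²/(2EI)  [x>a] = -(-7)·6²/(2·200000) = 63/100000 rad
Superposition: θ = Σ θ_i = -7771/800000 rad ≈ -0.009714 rad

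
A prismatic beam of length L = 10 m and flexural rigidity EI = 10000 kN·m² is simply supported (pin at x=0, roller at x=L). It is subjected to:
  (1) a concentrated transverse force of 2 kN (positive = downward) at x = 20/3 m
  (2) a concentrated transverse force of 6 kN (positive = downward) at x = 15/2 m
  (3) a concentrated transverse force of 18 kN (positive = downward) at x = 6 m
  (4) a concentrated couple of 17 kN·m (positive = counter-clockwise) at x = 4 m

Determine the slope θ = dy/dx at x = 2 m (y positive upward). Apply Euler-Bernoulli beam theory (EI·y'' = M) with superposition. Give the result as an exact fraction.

θ(2) = -710947/64800000 rad

Load 1 — point force P=2 kN at a=20/3 m (b=L-a=10/3):
  θ_1 = -Pb(L²-b²-3x²)/(6LEI)  [x≤a] = -2·(10/3)·(10²-(10/3)²-3·2²)/(6·10·10000) = -173/202500 rad
Load 2 — point force P=6 kN at a=15/2 m (b=L-a=5/2):
  θ_2 = -Pb(L²-b²-3x²)/(6LEI)  [x≤a] = -6·(5/2)·(10²-(5/2)²-3·2²)/(6·10·10000) = -327/160000 rad
Load 3 — point force P=18 kN at a=6 m (b=L-a=4):
  θ_3 = -Pb(L²-b²-3x²)/(6LEI)  [x≤a] = -18·4·(10²-4²-3·2²)/(6·10·10000) = -27/3125 rad
Load 4 — applied couple M₀=17 kN·m at a=4 m (b=L-a=6):
  θ_4 = (M₀x²/(2L)+C₁)/EI  [x≤a] with C₁=M₀(3b²-L²)/(6L)=34/15 = (17·2²/(2·10)+(34/15))/10000 = 17/30000 rad
Superposition: θ = Σ θ_i = -710947/64800000 rad ≈ -0.010971 rad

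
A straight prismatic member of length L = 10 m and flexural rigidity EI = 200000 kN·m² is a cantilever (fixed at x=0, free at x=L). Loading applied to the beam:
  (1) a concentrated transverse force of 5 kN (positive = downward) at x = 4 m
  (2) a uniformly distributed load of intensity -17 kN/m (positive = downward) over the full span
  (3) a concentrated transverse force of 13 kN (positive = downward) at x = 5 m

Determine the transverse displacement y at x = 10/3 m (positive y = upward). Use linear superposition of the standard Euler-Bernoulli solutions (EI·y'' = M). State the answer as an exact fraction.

y(10/3) = 413/24300 m

Load 1 — point force P=5 kN at a=4 m (b=L-a=6):
  y_1 = -Px²(3a-x)/(6EI)  [x≤a] = -5·(10/3)²·(3·4-(10/3))/(6·200000) = -13/32400 m
Load 2 — uniform load w=-17 kN/m over full span:
  y_2 = -wx²(x²-4Lx+6L²)/(24EI) = -(-17)·(10/3)²·((10/3)²-4·10·(10/3)+6·10²)/(24·200000) = 731/38880 m
Load 3 — point force P=13 kN at a=5 m (b=L-a=5):
  y_3 = -Px²(3a-x)/(6EI)  [x≤a] = -13·(10/3)²·(3·5-(10/3))/(6·200000) = -91/64800 m
Superposition: y = Σ y_i = 413/24300 m ≈ 0.016996 m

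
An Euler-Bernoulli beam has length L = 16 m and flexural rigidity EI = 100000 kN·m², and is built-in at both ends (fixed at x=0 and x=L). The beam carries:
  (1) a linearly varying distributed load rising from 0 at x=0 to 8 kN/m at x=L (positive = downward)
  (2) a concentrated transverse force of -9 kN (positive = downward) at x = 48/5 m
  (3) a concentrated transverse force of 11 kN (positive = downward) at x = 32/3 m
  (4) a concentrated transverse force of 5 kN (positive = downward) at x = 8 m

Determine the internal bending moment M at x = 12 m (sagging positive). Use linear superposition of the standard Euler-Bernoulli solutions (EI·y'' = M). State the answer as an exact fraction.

Load 1 — triangular load w₀=8 kN/m (0→w₀ over full span):
  M_1 = 3w₀Lx/20 - w₀L²/30 - w₀x³/(6L) = 3·8·16·12/20 - 8·16²/30 - 8·12³/(6·16) = 272/15 kN·m
Load 2 — point force P=-9 kN at a=48/5 m (b=L-a=32/5):
  M_2 = Pa²(a+3b)(L-x)/L³ - Pa²b/L²  [x>a] = (-9)·(48/5)²·((48/5)+3·(32/5))·(16-12)/16³ - (-9)·(48/5)²·(32/5)/16² = -324/125 kN·m
Load 3 — point force P=11 kN at a=32/3 m (b=L-a=16/3):
  M_3 = Pa²(a+3b)(L-x)/L³ - Pa²b/L²  [x>a] = 11·(32/3)²·((32/3)+3·(16/3))·(16-12)/16³ - 11·(32/3)²·(16/3)/16² = 176/27 kN·m
Load 4 — point force P=5 kN at a=8 m (b=L-a=8):
  M_4 = Pa²(a+3b)(L-x)/L³ - Pa²b/L²  [x>a] = 5·8²·(8+3·8)·(16-12)/16³ - 5·8²·8/16² = 0 kN·m
Superposition: M = Σ M_i = 74452/3375 kN·m ≈ 22.059852 kN·m

M(12) = 74452/3375 kN·m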